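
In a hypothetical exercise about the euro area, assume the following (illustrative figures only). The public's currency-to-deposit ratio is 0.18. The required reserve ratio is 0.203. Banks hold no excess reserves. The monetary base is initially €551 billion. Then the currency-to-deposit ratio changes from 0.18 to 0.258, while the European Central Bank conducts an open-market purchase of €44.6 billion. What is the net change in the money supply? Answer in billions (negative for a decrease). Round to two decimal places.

-72.29 billion

Before: m₁ = (1 + 0.18) / (0.203 + 0.18) ≈ 3.080940, MB₁ = 551, so M₁ = 3.080940 × 551 ≈ 1697.5979 billion.
After: m₂ = (1 + 0.258) / (0.203 + 0.258) ≈ 2.728850, MB₂ = 551 + 44.6 = 595.6, so M₂ = 2.728850 × 595.6 ≈ 1625.3031 billion.
ΔM = M₂ − M₁ = 1625.3031 − 1697.5979 = -72.2948 billion.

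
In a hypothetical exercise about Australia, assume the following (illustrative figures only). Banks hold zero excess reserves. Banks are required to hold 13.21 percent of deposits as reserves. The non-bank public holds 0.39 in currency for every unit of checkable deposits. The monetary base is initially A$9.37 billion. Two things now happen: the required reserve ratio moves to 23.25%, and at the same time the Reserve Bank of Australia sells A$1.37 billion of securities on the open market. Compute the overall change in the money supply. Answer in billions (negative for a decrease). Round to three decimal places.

-7.083 billion

Before: m₁ = (1 + 0.39) / (0.1321 + 0.39) ≈ 2.66233, MB₁ = 9.37, so M₁ = 2.66233 × 9.37 ≈ 24.946 billion.
After: m₂ = (1 + 0.39) / (0.2325 + 0.39) ≈ 2.23293, MB₂ = 9.37 − 1.37 = 8, so M₂ = 2.23293 × 8 ≈ 17.8634 billion.
ΔM = M₂ − M₁ = 17.8634 − 24.946 = -7.0826 billion.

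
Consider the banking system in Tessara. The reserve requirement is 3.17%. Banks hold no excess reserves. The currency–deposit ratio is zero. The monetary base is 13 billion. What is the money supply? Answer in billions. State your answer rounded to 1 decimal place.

410.1 billion

With no currency drain or excess reserves, the money multiplier is m = 1/rr = 1/0.0317 ≈ 31.5457.
Money supply M = m × MB = 31.5457 × 13 = 410.0941 billion.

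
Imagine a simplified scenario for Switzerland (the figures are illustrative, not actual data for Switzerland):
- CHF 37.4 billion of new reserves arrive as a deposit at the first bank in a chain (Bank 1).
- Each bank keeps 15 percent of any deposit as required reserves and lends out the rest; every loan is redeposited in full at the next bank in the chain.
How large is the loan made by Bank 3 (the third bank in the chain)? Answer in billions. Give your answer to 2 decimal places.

Each bank lends a fraction (1 − rr) = 0.8500 of the deposit it receives, so Bank 3 receives 37.4·0.8500^2 and lends 37.4·0.8500^3 ≈ 22.9683 billion.

CHF 22.97 billion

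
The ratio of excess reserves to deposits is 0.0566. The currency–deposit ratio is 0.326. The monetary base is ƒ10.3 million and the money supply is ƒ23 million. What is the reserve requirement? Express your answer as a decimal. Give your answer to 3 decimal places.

0.211

Using m = M/MB = 23/10.3 ≈ 2.233010. Since m = (1 + c)/(c + rr + e), the denominator satisfies c + rr + e = (1 + c)/m = (1 + 0.326) / 2.233010 ≈ 0.593817.
With c = 0.326 and e = 0.0566, the reserve requirement is 0.593817 − 0.326 − 0.0566 = 0.211217.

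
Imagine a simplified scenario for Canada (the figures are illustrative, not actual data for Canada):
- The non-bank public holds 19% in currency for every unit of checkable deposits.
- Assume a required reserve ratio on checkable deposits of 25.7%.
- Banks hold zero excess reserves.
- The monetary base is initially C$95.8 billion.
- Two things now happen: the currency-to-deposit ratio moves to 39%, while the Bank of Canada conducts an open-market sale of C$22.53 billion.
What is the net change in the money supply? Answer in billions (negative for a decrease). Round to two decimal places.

Before: m₁ = (1 + 0.19) / (0.257 + 0.19) ≈ 2.66219, MB₁ = 95.8, so M₁ = 2.66219 × 95.8 ≈ 255.0378 billion.
After: m₂ = (1 + 0.39) / (0.257 + 0.39) ≈ 2.14838, MB₂ = 95.8 − 22.53 = 73.27, so M₂ = 2.14838 × 73.27 ≈ 157.4118 billion.
ΔM = M₂ − M₁ = 157.4118 − 255.0378 = -97.626 billion.

-97.63 billion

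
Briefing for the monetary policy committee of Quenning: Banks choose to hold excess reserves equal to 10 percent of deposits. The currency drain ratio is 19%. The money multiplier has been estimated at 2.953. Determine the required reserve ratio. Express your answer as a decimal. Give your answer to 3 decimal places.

0.113

Using m = 2.953. Since m = (1 + c)/(c + rr + e), the denominator satisfies c + rr + e = (1 + c)/m = (1 + 0.19) / 2.953 ≈ 0.402980.
With c = 0.19 and e = 0.1, the required reserve ratio is 0.402980 − 0.19 − 0.1 = 0.11298.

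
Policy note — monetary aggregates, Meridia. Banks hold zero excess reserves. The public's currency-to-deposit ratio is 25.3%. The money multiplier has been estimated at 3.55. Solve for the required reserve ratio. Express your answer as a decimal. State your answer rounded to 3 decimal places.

Using m = 3.55. Since m = (1 + c)/(c + rr + e), the denominator satisfies c + rr + e = (1 + c)/m = (1 + 0.253) / 3.55 ≈ 0.352958.
With c = 0.253 and e = 0, the required reserve ratio is 0.352958 − 0.253 − 0 = 0.099958.

0.100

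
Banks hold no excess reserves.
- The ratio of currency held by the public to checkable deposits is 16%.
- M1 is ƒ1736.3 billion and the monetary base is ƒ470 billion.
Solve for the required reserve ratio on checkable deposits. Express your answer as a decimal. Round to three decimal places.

Using m = M/MB = 1736.3/470 ≈ 3.694255. Since m = (1 + c)/(c + rr + e), the denominator satisfies c + rr + e = (1 + c)/m = (1 + 0.16) / 3.694255 ≈ 0.314001.
With c = 0.16 and e = 0, the required reserve ratio on checkable deposits is 0.314001 − 0.16 − 0 = 0.154001.

0.154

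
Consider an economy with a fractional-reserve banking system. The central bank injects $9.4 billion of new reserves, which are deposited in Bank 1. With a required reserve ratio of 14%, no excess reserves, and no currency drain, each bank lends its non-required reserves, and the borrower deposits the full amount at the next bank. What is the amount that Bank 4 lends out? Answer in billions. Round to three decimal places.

Each bank lends a fraction (1 − rr) = 0.8600 of the deposit it receives, so Bank 4 receives 9.4·0.8600^3 and lends 9.4·0.8600^4 ≈ 5.1419 billion.

$5.142 billion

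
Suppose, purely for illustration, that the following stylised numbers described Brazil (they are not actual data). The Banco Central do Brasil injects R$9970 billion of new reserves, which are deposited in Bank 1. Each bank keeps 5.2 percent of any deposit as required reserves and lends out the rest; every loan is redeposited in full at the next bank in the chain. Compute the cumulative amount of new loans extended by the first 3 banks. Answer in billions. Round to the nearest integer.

R$26906 billion

Bank i lends (1 − rr)^i of the original deposit: Bank 1 lends 9970·0.9480 = 9451.5600, Bank 2 lends 9970·0.9480² ≈ 8960.0789, and so on.
Summing a geometric series: total = 9970·[0.9480·(1 − 0.9480^3) / (1 − 0.9480)] ≈ 26905.7937 billion.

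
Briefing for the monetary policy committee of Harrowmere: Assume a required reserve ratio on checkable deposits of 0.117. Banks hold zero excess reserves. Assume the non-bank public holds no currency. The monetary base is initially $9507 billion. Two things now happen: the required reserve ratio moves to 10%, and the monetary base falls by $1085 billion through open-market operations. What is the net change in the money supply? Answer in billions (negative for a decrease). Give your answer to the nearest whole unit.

$2964 billion

Before: m₁ = 1 / (0.117) ≈ 8.54701, MB₁ = 9507, so M₁ = 8.54701 × 9507 ≈ 81256.4241 billion.
After: m₂ = 1 / (0.1) = 10, MB₂ = 9507 − 1085 = 8422, so M₂ = 10 × 8422 = 84220 billion.
ΔM = M₂ − M₁ = 84220 − 81256.4241 = 2963.5759 billion.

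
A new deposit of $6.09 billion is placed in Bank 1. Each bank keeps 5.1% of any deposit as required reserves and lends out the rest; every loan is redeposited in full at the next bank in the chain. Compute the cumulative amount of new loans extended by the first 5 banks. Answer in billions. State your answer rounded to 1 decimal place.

Bank i lends (1 − rr)^i of the original deposit: Bank 1 lends 6.09·0.9490 ≈ 5.7794, Bank 2 lends 6.09·0.9490² ≈ 5.4847, and so on.
Summing a geometric series: total = 6.09·[0.9490·(1 − 0.9490^5) / (1 − 0.9490)] ≈ 26.0961 billion.

$26.1 billion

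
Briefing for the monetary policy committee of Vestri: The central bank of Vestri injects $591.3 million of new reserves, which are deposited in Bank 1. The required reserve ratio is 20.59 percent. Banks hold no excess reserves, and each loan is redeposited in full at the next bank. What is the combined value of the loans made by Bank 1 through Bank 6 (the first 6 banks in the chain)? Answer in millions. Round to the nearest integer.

$1709 million

Bank i lends (1 − rr)^i of the original deposit: Bank 1 lends 591.3·0.7941 ≈ 469.5513, Bank 2 lends 591.3·0.7941² ≈ 372.8707, and so on.
Summing a geometric series: total = 591.3·[0.7941·(1 − 0.7941^6) / (1 − 0.7941)] ≈ 1708.6380 million.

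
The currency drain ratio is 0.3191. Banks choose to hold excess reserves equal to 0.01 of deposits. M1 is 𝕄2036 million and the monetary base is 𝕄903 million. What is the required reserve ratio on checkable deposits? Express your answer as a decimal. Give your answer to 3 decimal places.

0.256

Using m = M/MB = 2036/903 ≈ 2.254707. Since m = (1 + c)/(c + rr + e), the denominator satisfies c + rr + e = (1 + c)/m = (1 + 0.3191) / 2.254707 ≈ 0.585043.
With c = 0.3191 and e = 0.01, the required reserve ratio on checkable deposits is 0.585043 − 0.3191 − 0.01 = 0.255943.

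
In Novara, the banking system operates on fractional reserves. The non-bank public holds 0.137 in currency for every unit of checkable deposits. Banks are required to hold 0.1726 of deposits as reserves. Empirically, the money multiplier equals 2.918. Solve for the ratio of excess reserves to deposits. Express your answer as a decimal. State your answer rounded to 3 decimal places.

0.080

Using m = 2.918. Since m = (1 + c)/(c + rr + e), the denominator satisfies c + rr + e = (1 + c)/m = (1 + 0.137) / 2.918 ≈ 0.389650.
With c = 0.137 and rr = 0.1726, the ratio of excess reserves to deposits is 0.389650 − 0.137 − 0.1726 = 0.08005.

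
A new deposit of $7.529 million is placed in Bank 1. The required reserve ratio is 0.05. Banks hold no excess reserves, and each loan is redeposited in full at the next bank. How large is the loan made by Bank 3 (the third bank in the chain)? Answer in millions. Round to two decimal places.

$6.46 million

Each bank lends a fraction (1 − rr) = 0.9500 of the deposit it receives, so Bank 3 receives 7.529·0.9500^2 and lends 7.529·0.9500^3 ≈ 6.4552 million.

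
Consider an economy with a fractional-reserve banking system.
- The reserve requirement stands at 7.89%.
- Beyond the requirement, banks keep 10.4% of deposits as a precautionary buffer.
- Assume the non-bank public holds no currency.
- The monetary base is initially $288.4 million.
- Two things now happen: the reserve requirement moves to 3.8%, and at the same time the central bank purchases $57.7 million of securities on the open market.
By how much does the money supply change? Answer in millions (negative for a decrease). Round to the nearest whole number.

$861 million

Before: m₁ = 1 / (0.0789 + 0.104) ≈ 5.4675, MB₁ = 288.4, so M₁ = 5.4675 × 288.4 = 1576.827 million.
After: m₂ = 1 / (0.038 + 0.104) ≈ 7.0423, MB₂ = 288.4 + 57.7 = 346.1, so M₂ = 7.0423 × 346.1 ≈ 2437.34 million.
ΔM = M₂ − M₁ = 2437.34 − 1576.827 = 860.513 million.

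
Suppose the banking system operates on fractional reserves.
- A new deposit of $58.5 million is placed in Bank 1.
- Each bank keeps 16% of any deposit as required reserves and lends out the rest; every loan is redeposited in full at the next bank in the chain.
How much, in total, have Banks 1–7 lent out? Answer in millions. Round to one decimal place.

$216.5 million

Bank i lends (1 − rr)^i of the original deposit: Bank 1 lends 58.5·0.8400 = 49.1400, Bank 2 lends 58.5·0.8400² = 41.2776, and so on.
Summing a geometric series: total = 58.5·[0.8400·(1 − 0.8400^7) / (1 − 0.8400)] ≈ 216.4954 million.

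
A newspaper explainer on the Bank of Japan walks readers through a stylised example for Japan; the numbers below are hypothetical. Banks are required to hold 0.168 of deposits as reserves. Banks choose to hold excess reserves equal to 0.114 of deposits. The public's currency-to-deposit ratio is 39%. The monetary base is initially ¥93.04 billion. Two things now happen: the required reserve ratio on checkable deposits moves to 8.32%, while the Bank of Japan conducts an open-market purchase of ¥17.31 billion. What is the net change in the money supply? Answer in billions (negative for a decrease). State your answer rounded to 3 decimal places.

Before: m₁ = (1 + 0.39) / (0.168 + 0.114 + 0.39) ≈ 2.0684524, MB₁ = 93.04, so M₁ = 2.0684524 × 93.04 ≈ 192.4488 billion.
After: m₂ = (1 + 0.39) / (0.0832 + 0.114 + 0.39) ≈ 2.3671662, MB₂ = 93.04 + 17.31 = 110.35, so M₂ = 2.3671662 × 110.35 ≈ 261.2168 billion.
ΔM = M₂ − M₁ = 261.2168 − 192.4488 = 68.768 billion.

¥68.768 billion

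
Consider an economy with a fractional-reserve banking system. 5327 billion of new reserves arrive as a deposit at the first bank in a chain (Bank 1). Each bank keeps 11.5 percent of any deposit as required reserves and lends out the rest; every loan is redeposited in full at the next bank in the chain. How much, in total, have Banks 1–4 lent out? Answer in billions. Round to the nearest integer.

Bank i lends (1 − rr)^i of the original deposit: Bank 1 lends 5327·0.8850 = 4714.3950, Bank 2 lends 5327·0.8850² ≈ 4172.2396, and so on.
Summing a geometric series: total = 5327·[0.8850·(1 − 0.8850^4) / (1 − 0.8850)] ≈ 15846.8689 billion.

15847 billion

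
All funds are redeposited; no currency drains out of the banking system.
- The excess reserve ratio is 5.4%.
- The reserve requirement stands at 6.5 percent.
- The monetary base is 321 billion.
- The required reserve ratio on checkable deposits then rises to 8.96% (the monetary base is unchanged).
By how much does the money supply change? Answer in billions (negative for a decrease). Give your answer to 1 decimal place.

Initially m₁ = 1 / (0.065 + 0.054) ≈ 8.40336, so M₁ = 8.40336 × 321 ≈ 2697.4786 billion.
After the change m₂ = 1 / (0.0896 + 0.054) ≈ 6.96379, so M₂ = 6.96379 × 321 ≈ 2235.3766 billion.
ΔM = M₂ − M₁ = 2235.3766 − 2697.4786 = -462.102 billion.

-462.1 billion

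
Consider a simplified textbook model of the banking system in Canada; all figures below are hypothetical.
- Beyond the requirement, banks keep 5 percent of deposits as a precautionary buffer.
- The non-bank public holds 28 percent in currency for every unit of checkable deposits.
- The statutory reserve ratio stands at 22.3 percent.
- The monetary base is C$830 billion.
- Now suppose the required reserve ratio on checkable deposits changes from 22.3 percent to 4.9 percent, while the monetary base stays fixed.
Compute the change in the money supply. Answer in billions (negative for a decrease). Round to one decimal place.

C$882.0 billion

Initially m₁ = (1 + 0.28) / (0.223 + 0.05 + 0.28) ≈ 2.31465, so M₁ = 2.31465 × 830 = 1921.1595 billion.
After the change m₂ = (1 + 0.28) / (0.049 + 0.05 + 0.28) ≈ 3.37731, so M₂ = 3.37731 × 830 = 2803.1673 billion.
ΔM = M₂ − M₁ = 2803.1673 − 1921.1595 = 882.0078 billion.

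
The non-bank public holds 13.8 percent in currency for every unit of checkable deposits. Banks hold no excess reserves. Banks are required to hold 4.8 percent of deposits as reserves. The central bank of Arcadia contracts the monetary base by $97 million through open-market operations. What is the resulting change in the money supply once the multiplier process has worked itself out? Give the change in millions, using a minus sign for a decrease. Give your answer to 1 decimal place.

-593.5 million

The money multiplier is m = (1 + c) / (rr + c) = (1 + 0.138) / (0.048 + 0.138) ≈ 6.1183.
The sale removes 97 million of base, so ΔM = m × ΔMB = 6.1183 × (−97) = -593.4751 million.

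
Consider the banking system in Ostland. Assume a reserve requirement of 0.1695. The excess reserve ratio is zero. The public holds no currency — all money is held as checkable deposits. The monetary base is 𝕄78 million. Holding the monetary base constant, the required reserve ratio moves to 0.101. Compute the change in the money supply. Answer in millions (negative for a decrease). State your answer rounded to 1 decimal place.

𝕄312.1 million

Initially m₁ = 1 / (0.1695) ≈ 5.8997, so M₁ = 5.8997 × 78 = 460.1766 million.
After the change m₂ = 1 / (0.101) ≈ 9.9010, so M₂ = 9.9010 × 78 = 772.278 million.
ΔM = M₂ − M₁ = 772.278 − 460.1766 = 312.1014 million.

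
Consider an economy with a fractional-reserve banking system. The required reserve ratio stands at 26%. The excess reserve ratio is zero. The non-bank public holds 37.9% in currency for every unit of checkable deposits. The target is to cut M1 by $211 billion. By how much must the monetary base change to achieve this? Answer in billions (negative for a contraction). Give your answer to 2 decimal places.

-97.77 billion

The money multiplier is m = (1 + c) / (rr + c) = (1 + 0.379) / (0.26 + 0.379) ≈ 2.158059.
ΔMB = ΔM / m = (−211) / 2.158059 ≈ -97.773 billion.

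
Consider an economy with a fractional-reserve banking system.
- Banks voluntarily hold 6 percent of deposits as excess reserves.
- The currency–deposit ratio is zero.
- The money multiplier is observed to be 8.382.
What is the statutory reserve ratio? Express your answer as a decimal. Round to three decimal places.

Using m = 8.382. Since m = (1 + c)/(c + rr + e), the denominator satisfies c + rr + e = (1 + c)/m = (1 + 0) / 8.382 ≈ 0.119303.
With c = 0 and e = 0.06, the statutory reserve ratio is 0.119303 − 0 − 0.06 = 0.059303.

0.059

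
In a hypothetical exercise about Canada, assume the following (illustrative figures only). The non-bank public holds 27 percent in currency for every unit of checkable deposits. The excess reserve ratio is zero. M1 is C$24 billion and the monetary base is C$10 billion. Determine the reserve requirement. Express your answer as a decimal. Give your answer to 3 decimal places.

0.259

Using m = M/MB = 24/10 = 2.400000. Since m = (1 + c)/(c + rr + e), the denominator satisfies c + rr + e = (1 + c)/m = (1 + 0.27) / 2.400000 ≈ 0.529167.
With c = 0.27 and e = 0, the reserve requirement is 0.529167 − 0.27 − 0 = 0.259167.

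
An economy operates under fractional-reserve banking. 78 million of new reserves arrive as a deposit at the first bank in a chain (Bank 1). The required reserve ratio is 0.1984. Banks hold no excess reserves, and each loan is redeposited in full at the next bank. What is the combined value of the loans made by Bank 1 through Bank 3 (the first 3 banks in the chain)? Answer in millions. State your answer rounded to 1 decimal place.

Bank i lends (1 − rr)^i of the original deposit: Bank 1 lends 78·0.8016 = 62.5248, Bank 2 lends 78·0.8016² ≈ 50.1199, and so on.
Summing a geometric series: total = 78·[0.8016·(1 − 0.8016^3) / (1 − 0.8016)] ≈ 152.8208 million.

152.8 million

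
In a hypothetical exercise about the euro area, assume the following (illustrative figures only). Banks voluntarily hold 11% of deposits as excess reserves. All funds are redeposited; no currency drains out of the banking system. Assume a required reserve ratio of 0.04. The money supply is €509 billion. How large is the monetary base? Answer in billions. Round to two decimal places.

The money multiplier is m = 1 / (rr + e) = 1 / (0.04 + 0.11) ≈ 6.666667.
MB = M / m = 509 / 6.666667 ≈ 76.35 billion.

€76.35 billion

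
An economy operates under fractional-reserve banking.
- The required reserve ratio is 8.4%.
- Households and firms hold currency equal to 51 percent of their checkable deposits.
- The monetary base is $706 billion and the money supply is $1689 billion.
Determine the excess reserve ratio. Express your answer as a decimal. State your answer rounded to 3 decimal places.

0.037

Using m = M/MB = 1689/706 ≈ 2.392351. Since m = (1 + c)/(c + rr + e), the denominator satisfies c + rr + e = (1 + c)/m = (1 + 0.51) / 2.392351 ≈ 0.631178.
With c = 0.51 and rr = 0.084, the excess reserve ratio is 0.631178 − 0.51 − 0.084 = 0.037178.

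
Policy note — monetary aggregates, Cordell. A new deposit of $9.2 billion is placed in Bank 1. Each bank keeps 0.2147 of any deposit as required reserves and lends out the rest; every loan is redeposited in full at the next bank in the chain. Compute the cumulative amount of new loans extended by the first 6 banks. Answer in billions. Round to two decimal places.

$25.76 billion

Bank i lends (1 − rr)^i of the original deposit: Bank 1 lends 9.2·0.7853 ≈ 7.2248, Bank 2 lends 9.2·0.7853² ≈ 5.6736, and so on.
Summing a geometric series: total = 9.2·[0.7853·(1 − 0.7853^6) / (1 − 0.7853)] ≈ 25.7582 billion.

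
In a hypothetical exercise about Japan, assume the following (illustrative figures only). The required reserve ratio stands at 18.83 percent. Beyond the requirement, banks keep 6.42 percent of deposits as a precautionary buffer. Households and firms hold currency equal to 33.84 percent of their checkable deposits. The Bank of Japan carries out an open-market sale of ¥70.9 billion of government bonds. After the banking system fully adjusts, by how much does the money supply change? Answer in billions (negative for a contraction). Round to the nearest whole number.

-161 billion

The money multiplier is m = (1 + c) / (rr + e + c) = (1 + 0.3384) / (0.1883 + 0.0642 + 0.3384) ≈ 2.2650.
The sale removes 70.9 billion of base, so ΔM = m × ΔMB = 2.2650 × (−70.9) = -160.5885 billion.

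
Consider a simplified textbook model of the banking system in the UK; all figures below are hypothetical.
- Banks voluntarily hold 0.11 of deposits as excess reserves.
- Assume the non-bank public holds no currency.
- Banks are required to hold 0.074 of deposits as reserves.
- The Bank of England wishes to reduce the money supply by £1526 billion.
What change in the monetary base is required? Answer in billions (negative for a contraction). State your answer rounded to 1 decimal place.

-280.8 billion

The money multiplier is m = 1 / (rr + e) = 1 / (0.074 + 0.11) ≈ 5.434783.
ΔMB = ΔM / m = (−1526) / 5.434783 ≈ -280.784 billion.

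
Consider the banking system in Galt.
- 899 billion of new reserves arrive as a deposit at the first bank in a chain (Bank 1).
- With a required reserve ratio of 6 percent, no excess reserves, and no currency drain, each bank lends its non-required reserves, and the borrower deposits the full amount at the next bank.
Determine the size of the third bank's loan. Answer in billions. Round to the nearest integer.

Each bank lends a fraction (1 − rr) = 0.9400 of the deposit it receives, so Bank 3 receives 899·0.9400^2 and lends 899·0.9400^3 ≈ 746.6950 billion.

747 billion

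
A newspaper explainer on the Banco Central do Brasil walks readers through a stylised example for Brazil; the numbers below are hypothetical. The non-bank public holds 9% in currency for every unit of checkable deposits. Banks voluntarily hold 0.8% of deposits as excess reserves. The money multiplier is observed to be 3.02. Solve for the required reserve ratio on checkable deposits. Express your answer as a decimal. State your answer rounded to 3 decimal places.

0.263

Using m = 3.02. Since m = (1 + c)/(c + rr + e), the denominator satisfies c + rr + e = (1 + c)/m = (1 + 0.09) / 3.02 ≈ 0.360927.
With c = 0.09 and e = 0.008, the required reserve ratio on checkable deposits is 0.360927 − 0.09 − 0.008 = 0.262927.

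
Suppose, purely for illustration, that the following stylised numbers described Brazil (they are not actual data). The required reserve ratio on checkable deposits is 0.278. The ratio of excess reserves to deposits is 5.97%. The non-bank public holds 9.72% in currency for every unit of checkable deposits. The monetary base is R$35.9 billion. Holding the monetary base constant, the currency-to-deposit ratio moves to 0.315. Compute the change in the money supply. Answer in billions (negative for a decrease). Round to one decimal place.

-18.2 billion

Initially m₁ = (1 + 0.0972) / (0.278 + 0.0597 + 0.0972) ≈ 2.5229, so M₁ = 2.5229 × 35.9 ≈ 90.5721 billion.
After the change m₂ = (1 + 0.315) / (0.278 + 0.0597 + 0.315) ≈ 2.0147, so M₂ = 2.0147 × 35.9 ≈ 72.3277 billion.
ΔM = M₂ − M₁ = 72.3277 − 90.5721 = -18.2444 billion.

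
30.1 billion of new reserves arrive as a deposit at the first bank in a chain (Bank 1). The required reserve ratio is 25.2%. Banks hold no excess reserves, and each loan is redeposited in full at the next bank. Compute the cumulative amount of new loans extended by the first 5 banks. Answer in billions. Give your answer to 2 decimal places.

68.42 billion

Bank i lends (1 − rr)^i of the original deposit: Bank 1 lends 30.1·0.7480 = 22.5148, Bank 2 lends 30.1·0.7480² ≈ 16.8411, and so on.
Summing a geometric series: total = 30.1·[0.7480·(1 − 0.7480^5) / (1 − 0.7480)] ≈ 68.4238 billion.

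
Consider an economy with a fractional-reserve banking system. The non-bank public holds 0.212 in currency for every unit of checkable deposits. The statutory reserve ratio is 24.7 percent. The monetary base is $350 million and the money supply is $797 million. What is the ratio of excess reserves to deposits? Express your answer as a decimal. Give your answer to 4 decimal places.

0.0732

Using m = M/MB = 797/350 ≈ 2.277143. Since m = (1 + c)/(c + rr + e), the denominator satisfies c + rr + e = (1 + c)/m = (1 + 0.212) / 2.277143 ≈ 0.532246.
With c = 0.212 and rr = 0.247, the ratio of excess reserves to deposits is 0.532246 − 0.212 − 0.247 = 0.073246.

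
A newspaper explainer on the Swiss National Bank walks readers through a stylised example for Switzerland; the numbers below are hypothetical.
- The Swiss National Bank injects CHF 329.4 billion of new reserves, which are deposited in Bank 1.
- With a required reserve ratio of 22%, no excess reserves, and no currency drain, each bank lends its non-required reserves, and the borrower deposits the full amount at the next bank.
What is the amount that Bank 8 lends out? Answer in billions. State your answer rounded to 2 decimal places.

Each bank lends a fraction (1 − rr) = 0.7800 of the deposit it receives, so Bank 8 receives 329.4·0.7800^7 and lends 329.4·0.7800^8 ≈ 45.1316 billion.

CHF 45.13 billion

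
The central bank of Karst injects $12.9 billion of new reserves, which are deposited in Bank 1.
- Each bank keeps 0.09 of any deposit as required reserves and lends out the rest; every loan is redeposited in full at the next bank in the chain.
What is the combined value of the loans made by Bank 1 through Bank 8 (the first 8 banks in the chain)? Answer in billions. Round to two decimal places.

Bank i lends (1 − rr)^i of the original deposit: Bank 1 lends 12.9·0.9100 = 11.7390, Bank 2 lends 12.9·0.9100² ≈ 10.6825, and so on.
Summing a geometric series: total = 12.9·[0.9100·(1 − 0.9100^8) / (1 − 0.9100)] ≈ 69.0967 billion.

$69.10 billion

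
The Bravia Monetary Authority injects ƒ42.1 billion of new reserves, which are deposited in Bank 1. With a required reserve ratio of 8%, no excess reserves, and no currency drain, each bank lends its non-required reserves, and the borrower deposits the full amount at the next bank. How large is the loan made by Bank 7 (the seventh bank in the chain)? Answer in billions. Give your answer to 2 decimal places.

ƒ23.49 billion

Each bank lends a fraction (1 − rr) = 0.9200 of the deposit it receives, so Bank 7 receives 42.1·0.9200^6 and lends 42.1·0.9200^7 ≈ 23.4853 billion.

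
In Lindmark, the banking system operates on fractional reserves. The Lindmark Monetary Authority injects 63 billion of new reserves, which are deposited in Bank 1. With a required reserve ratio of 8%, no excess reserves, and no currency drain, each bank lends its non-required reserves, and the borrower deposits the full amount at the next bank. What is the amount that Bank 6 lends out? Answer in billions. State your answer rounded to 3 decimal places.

38.200 billion

Each bank lends a fraction (1 − rr) = 0.9200 of the deposit it receives, so Bank 6 receives 63·0.9200^5 and lends 63·0.9200^6 ≈ 38.2004 billion.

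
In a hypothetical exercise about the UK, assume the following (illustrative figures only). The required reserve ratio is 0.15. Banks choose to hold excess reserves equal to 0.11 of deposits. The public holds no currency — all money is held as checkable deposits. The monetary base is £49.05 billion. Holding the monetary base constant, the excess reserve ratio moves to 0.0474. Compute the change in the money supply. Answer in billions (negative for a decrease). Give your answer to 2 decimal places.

Initially m₁ = 1 / (0.15 + 0.11) ≈ 3.84615, so M₁ = 3.84615 × 49.05 ≈ 188.6537 billion.
After the change m₂ = 1 / (0.15 + 0.0474) ≈ 5.06586, so M₂ = 5.06586 × 49.05 ≈ 248.4804 billion.
ΔM = M₂ − M₁ = 248.4804 − 188.6537 = 59.8267 billion.

£59.83 billion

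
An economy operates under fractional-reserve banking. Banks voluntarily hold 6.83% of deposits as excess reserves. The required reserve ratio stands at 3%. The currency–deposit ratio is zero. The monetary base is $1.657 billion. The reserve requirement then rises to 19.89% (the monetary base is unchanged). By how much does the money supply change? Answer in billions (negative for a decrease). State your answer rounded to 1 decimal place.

-10.7 billion

Initially m₁ = 1 / (0.03 + 0.0683) ≈ 10.1729, so M₁ = 10.1729 × 1.657 ≈ 16.8565 billion.
After the change m₂ = 1 / (0.1989 + 0.0683) ≈ 3.7425, so M₂ = 3.7425 × 1.657 ≈ 6.2013 billion.
ΔM = M₂ − M₁ = 6.2013 − 16.8565 = -10.6552 billion.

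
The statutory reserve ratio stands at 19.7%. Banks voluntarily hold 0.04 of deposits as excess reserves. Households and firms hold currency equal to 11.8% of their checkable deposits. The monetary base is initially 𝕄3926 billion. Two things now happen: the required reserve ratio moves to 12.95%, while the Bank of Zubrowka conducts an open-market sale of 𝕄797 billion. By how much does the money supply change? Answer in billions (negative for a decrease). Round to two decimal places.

-196.41 billion

Before: m₁ = (1 + 0.118) / (0.197 + 0.04 + 0.118) ≈ 3.1492958, MB₁ = 3926, so M₁ = 3.1492958 × 3926 ≈ 12364.1353 billion.
After: m₂ = (1 + 0.118) / (0.1295 + 0.04 + 0.118) ≈ 3.8886957, MB₂ = 3926 − 797 = 3129, so M₂ = 3.8886957 × 3129 ≈ 12167.7288 billion.
ΔM = M₂ − M₁ = 12167.7288 − 12364.1353 = -196.4065 billion.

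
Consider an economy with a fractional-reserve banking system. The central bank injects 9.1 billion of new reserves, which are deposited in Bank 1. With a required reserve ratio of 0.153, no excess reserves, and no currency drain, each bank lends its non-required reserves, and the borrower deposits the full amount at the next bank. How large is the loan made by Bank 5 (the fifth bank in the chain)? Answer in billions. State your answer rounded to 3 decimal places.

3.967 billion

Each bank lends a fraction (1 − rr) = 0.8470 of the deposit it receives, so Bank 5 receives 9.1·0.8470^4 and lends 9.1·0.8470^5 ≈ 3.9670 billion.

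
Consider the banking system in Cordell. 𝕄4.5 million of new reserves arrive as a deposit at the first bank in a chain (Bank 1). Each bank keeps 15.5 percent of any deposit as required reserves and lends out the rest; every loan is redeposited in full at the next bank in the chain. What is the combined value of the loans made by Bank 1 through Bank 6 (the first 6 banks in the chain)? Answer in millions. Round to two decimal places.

Bank i lends (1 − rr)^i of the original deposit: Bank 1 lends 4.5·0.8450 = 3.8025, Bank 2 lends 4.5·0.8450² ≈ 3.2131, and so on.
Summing a geometric series: total = 4.5·[0.8450·(1 − 0.8450^6) / (1 − 0.8450)] ≈ 15.6017 million.

𝕄15.60 million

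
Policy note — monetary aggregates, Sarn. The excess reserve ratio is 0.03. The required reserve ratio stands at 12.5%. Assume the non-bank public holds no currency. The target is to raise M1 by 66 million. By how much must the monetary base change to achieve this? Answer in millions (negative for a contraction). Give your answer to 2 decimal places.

The money multiplier is m = 1 / (rr + e) = 1 / (0.125 + 0.03) ≈ 6.45161.
ΔMB = ΔM / m = (+66) / 6.45161 ≈ 10.23 million.

10.23 million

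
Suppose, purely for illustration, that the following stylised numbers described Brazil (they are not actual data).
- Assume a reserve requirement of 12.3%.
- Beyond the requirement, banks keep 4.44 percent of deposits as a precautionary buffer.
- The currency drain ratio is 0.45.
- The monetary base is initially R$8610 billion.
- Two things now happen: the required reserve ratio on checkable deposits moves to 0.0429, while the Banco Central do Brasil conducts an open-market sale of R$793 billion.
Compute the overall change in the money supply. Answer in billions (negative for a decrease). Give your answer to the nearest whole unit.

R$874 billion

Before: m₁ = (1 + 0.45) / (0.123 + 0.0444 + 0.45) ≈ 2.34856, MB₁ = 8610, so M₁ = 2.34856 × 8610 = 20221.1016 billion.
After: m₂ = (1 + 0.45) / (0.0429 + 0.0444 + 0.45) ≈ 2.69868, MB₂ = 8610 − 793 = 7817, so M₂ = 2.69868 × 7817 ≈ 21095.5816 billion.
ΔM = M₂ − M₁ = 21095.5816 − 20221.1016 = 874.48 billion.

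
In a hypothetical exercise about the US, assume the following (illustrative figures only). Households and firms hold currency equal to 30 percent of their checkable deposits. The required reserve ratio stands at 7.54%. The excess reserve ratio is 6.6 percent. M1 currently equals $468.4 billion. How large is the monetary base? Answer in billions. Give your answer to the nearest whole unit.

The money multiplier is m = (1 + c) / (rr + e + c) = (1 + 0.3) / (0.0754 + 0.066 + 0.3) ≈ 2.9452.
MB = M / m = 468.4 / 2.9452 ≈ 159.0384 billion.

$159 billion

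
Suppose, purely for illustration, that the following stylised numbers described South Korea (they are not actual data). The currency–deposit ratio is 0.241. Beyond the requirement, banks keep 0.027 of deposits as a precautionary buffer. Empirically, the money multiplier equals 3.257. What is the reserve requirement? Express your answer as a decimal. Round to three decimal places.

0.113

Using m = 3.257. Since m = (1 + c)/(c + rr + e), the denominator satisfies c + rr + e = (1 + c)/m = (1 + 0.241) / 3.257 ≈ 0.381025.
With c = 0.241 and e = 0.027, the reserve requirement is 0.381025 − 0.241 − 0.027 = 0.113025.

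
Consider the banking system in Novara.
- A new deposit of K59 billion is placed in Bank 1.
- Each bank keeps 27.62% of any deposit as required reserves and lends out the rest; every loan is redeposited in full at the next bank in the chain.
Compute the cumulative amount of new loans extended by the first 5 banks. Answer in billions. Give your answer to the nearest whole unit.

K124 billion

Bank i lends (1 − rr)^i of the original deposit: Bank 1 lends 59·0.7238 = 42.7042, Bank 2 lends 59·0.7238² ≈ 30.9093, and so on.
Summing a geometric series: total = 59·[0.7238·(1 − 0.7238^5) / (1 − 0.7238)] ≈ 123.8991 billion.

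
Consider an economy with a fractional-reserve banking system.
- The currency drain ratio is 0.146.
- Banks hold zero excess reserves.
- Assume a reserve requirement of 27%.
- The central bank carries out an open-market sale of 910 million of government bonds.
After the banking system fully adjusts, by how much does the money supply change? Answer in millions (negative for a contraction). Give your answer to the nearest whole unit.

The money multiplier is m = (1 + c) / (rr + c) = (1 + 0.146) / (0.27 + 0.146) ≈ 2.7548.
The sale removes 910 million of base, so ΔM = m × ΔMB = 2.7548 × (−910) = -2506.868 million.

-2507 million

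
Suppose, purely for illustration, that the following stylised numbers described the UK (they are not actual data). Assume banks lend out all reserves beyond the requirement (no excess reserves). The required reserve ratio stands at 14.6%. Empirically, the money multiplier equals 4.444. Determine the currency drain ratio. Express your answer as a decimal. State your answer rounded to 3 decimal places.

Using m = 4.444. From m = (1 + c)/(c + rr + e), rearranging gives 1 + c = m·(c + rr + e), so c·(1 − m) = m·(rr + e) − 1.
Hence c = [m·(rr + e) − 1]/(1 − m) = [4.444 × (0.146 + 0) − 1] / (1 − 4.444) ≈ 0.101967.

0.102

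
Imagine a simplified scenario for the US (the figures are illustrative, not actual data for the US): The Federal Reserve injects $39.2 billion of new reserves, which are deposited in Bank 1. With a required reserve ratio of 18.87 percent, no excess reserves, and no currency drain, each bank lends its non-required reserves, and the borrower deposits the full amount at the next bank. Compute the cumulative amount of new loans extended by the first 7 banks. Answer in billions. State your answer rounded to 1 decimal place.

$129.5 billion

Bank i lends (1 − rr)^i of the original deposit: Bank 1 lends 39.2·0.8113 ≈ 31.8030, Bank 2 lends 39.2·0.8113² ≈ 25.8017, and so on.
Summing a geometric series: total = 39.2·[0.8113·(1 − 0.8113^7) / (1 − 0.8113)] ≈ 129.5460 billion.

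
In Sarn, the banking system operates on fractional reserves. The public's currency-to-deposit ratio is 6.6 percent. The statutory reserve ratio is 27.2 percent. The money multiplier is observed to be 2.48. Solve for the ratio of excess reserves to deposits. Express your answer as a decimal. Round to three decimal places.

0.092

Using m = 2.48. Since m = (1 + c)/(c + rr + e), the denominator satisfies c + rr + e = (1 + c)/m = (1 + 0.066) / 2.48 ≈ 0.429839.
With c = 0.066 and rr = 0.272, the ratio of excess reserves to deposits is 0.429839 − 0.066 − 0.272 = 0.091839.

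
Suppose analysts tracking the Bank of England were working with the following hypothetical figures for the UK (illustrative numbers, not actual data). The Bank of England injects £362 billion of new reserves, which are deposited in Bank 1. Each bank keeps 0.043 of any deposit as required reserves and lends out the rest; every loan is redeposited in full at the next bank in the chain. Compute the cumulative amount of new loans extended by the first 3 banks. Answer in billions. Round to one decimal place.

Bank i lends (1 − rr)^i of the original deposit: Bank 1 lends 362·0.9570 = 346.4340, Bank 2 lends 362·0.9570² ≈ 331.5373, and so on.
Summing a geometric series: total = 362·[0.9570·(1 − 0.9570^3) / (1 − 0.9570)] ≈ 995.2526 billion.

£995.3 billion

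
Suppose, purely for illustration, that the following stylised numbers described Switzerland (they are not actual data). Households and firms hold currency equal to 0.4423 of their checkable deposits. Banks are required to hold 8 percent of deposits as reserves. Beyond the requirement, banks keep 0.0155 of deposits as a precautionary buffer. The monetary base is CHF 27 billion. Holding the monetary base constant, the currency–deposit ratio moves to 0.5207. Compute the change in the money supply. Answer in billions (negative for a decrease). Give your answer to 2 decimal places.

Initially m₁ = (1 + 0.4423) / (0.08 + 0.0155 + 0.4423) ≈ 2.68185, so M₁ = 2.68185 × 27 ≈ 72.4099 billion.
After the change m₂ = (1 + 0.5207) / (0.08 + 0.0155 + 0.5207) ≈ 2.46787, so M₂ = 2.46787 × 27 ≈ 66.6325 billion.
ΔM = M₂ − M₁ = 66.6325 − 72.4099 = -5.7774 billion.

-5.78 billion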